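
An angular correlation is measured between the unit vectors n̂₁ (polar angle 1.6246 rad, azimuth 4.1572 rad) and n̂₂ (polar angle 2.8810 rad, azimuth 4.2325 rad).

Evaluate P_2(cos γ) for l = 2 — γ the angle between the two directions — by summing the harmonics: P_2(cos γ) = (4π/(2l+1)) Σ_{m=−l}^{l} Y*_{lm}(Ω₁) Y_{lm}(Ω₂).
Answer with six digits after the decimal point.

-0.357229

Expand P_2 via completeness: Σ_{m} conj(Y_{2,m}) at Ω₁ times Y_{2,m} at Ω₂ —
  term(m=-2) = 0.00976 - 0.00148j   from Y*(Ω₁)=-0.17113 + 0.34505j, Y(Ω₂)=-0.01471 - 0.02100j
  term(m=-1) = 0.00796 - 0.00060j   from Y*(Ω₁)=0.02187 + 0.03525j, Y(Ω₂)=0.08879 - 0.17060j
  term(m=+0) = -0.17758 + 0.00000j   from Y*(Ω₁)=-0.31266 + 0.00000j, Y(Ω₂)=0.56797 + 0.00000j
  term(m=+1) = 0.00796 + 0.00060j   from Y*(Ω₁)=-0.02187 + 0.03525j, Y(Ω₂)=-0.08879 - 0.17060j
  term(m=+2) = 0.00976 + 0.00148j   from Y*(Ω₁)=-0.17113 - 0.34505j, Y(Ω₂)=-0.01471 + 0.02100j
Total Σ_m = -0.14214 + 0.00000j. Multiply by 2.513274: -0.35723 + 0.00000j. P_2(cos γ) = -0.357229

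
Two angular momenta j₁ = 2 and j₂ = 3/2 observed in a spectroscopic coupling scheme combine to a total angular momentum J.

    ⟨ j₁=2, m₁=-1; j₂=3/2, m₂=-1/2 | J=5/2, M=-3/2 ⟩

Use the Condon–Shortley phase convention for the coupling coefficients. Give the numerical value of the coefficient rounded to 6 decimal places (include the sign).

√[6·1!3!2!/7! · 1!3!1!2!1!4!] = √(144/35)
  +(−1)^0/∏(0,1,3,1,0,1)! = 1/6  (running 1/6)
  +(−1)^1/∏(1,0,2,0,1,2)! = -1/4  (running -1/12)
⟨..|..⟩ = √(144/35)·(-1/12) = -0.169031

-0.169031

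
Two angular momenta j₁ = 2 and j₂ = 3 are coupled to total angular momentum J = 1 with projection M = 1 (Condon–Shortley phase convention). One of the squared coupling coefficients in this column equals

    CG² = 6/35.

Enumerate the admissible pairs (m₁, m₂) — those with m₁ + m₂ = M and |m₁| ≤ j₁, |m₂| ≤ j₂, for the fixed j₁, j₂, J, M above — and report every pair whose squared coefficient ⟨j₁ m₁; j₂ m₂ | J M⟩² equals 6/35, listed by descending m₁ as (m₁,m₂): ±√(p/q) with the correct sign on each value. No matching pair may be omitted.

Admissible pairs with m₁+m₂ = M = 1: (-2,3), (-1,2), (0,1), (1,0), (2,-1)
  (m₁,m₂)=(2,-1): CG² = 1/35, CG = +√(1/35)
  (m₁,m₂)=(1,0): CG² = 3/35, CG = −√(3/35)
  (m₁,m₂)=(0,1): CG² = 6/35, CG = +√(6/35)   ← matches the target
  (m₁,m₂)=(-1,2): CG² = 2/7, CG = −√(2/7)
  (m₁,m₂)=(-2,3): CG² = 3/7, CG = +√(3/7)
Pairs with CG² = 6/35: (0,1): +√(6/35)

(0,1): +√(6/35)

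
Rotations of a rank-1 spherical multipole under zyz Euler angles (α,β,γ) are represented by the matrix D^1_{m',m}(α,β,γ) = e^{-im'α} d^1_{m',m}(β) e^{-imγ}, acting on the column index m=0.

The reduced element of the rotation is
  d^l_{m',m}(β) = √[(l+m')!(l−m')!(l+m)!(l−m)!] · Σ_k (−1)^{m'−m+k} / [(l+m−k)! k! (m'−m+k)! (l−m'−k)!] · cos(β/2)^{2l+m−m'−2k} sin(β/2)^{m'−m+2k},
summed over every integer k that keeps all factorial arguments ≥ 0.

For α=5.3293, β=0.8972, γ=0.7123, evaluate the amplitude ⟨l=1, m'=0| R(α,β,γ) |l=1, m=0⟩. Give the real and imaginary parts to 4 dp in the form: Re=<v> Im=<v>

D^1_{0,0}(5.3293,0.8972,0.7123) = e^{-i·0·5.3293}·d^1_{0,0}(0.8972)·e^{-i·0·0.7123}. Compute d first:
Half-angle: c=0.901055, s=0.433704. N=√(1·1·1·1)=1.000000
Admissible k: 0..1 (factorial args all ≥0)
  k=0: (−1)^0·1.0000/(1)·0.9011^2·0.4337^0 = +0.811900
  k=1: (−1)^1·1.0000/(1)·0.9011^0·0.4337^2 = -0.188100
d^1_{0,0}(0.8972) = +0.811900 -0.188100 = +0.623801
Attach z-rotation phases: D = e^{-i(0)(5.3293)}·(+0.623801)·e^{-i(0)(0.7123)} = +0.623801+0.000000i

Re=0.6238 Im=0.0000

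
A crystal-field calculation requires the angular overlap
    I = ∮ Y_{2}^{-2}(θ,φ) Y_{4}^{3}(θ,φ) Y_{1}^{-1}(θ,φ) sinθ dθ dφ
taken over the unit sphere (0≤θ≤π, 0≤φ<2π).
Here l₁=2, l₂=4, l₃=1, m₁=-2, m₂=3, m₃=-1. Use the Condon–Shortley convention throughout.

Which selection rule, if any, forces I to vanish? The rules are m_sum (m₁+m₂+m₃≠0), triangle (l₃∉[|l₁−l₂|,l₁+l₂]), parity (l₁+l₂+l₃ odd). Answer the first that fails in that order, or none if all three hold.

m₁+m₂+m₃ = -2 + 3 − 1 = 0  ✓
triangle: need |l₁−l₂| ≤ l₃ ≤ l₁+l₂ = [2,6]; l₃=1 is outside  ✗
parity: l₁+l₂+l₃ = 7 is odd

triangle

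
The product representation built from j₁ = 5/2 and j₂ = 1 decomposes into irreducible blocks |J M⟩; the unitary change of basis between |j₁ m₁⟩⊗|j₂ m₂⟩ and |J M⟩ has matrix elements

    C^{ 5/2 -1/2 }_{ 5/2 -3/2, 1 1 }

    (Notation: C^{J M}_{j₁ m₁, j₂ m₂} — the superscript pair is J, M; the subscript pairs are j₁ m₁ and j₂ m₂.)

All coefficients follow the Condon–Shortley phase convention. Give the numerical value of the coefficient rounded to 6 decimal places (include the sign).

j₁+j₂−J=1  J+j₁−j₂=4  J−j₁+j₂=1  j₁+j₂+J+1=7
(j₁±m₁, j₂±m₂, J±M) = (1,4,2,0,2,3)
P² = 576/35
sum k=1..1:
  [1] −1/6 = -1/6
S = -1/6
C² = P²·S² = 16/35 ; C = -0.676123

-0.676123  (= −√(16/35))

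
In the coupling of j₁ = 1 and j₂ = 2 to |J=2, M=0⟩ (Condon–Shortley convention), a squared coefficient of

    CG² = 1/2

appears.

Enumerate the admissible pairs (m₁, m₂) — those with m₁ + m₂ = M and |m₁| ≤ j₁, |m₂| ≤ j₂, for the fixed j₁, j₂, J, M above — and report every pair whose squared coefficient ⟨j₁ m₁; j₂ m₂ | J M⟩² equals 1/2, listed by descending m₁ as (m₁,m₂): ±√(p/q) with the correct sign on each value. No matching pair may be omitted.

(1,-1): +√(1/2); (-1,1): −√(1/2)

Admissible pairs with m₁+m₂ = M = 0: (-1,1), (0,0), (1,-1)
  (m₁,m₂)=(1,-1): CG² = 1/2, CG = +√(1/2)   ← matches the target
  (m₁,m₂)=(0,0): CG² = 0/1, CG = 0
  (m₁,m₂)=(-1,1): CG² = 1/2, CG = −√(1/2)   ← matches the target
Pairs with CG² = 1/2: (1,-1): +√(1/2); (-1,1): −√(1/2)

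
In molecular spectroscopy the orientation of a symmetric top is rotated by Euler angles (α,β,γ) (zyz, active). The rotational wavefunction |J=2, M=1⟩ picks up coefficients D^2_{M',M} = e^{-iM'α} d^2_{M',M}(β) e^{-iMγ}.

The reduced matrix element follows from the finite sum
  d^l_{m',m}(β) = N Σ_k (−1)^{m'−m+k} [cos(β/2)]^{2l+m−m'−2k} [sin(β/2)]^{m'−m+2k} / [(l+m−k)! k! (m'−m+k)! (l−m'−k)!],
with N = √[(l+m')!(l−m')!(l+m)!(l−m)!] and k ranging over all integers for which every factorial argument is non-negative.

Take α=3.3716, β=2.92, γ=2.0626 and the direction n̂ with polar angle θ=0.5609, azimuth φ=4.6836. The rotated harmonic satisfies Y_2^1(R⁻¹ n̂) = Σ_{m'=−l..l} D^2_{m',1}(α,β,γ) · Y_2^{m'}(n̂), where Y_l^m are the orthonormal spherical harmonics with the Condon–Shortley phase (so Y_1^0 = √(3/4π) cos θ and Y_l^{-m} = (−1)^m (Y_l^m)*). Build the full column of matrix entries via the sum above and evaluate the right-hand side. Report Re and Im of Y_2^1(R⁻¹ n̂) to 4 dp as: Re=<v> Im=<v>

Need the full column D^2_{m',1} for m'=−2..2 at α=3.3716, β=2.9200, γ=2.0626.
cos(β/2)=0.110570, sin(β/2)=0.993868
d^2_{-2,1}: single k=3 term ⇒ +0.217097;  D = -0.006900-0.216987i
d^2_{-1,1}: k∈[2..3] ⇒ +0.036229 -0.975698 = -0.939469;  D = -0.243150-0.907459i
d^2_{0,1}: k∈[1..2] ⇒ +0.003291 -0.265888 = -0.262597;  D = +0.124003+0.231475i
d^2_{1,1}: k∈[0..1] ⇒ +0.000149 -0.036229 = -0.036079;  D = -0.023839-0.027081i
d^2_{2,1}: single k=0 term ⇒ -0.002687;  D = +0.002188+0.001559i
Y_2^{m'}(θ=0.5609,φ=4.6836) and Σ D·Y over m':
  (-0.0069-0.2170i)·(-0.1091-0.0063i)  (-0.2431-0.9075i)·(-0.0100+0.3478i)  (+0.1240+0.2315i)·(+0.3630+0.0000i)  (-0.0238-0.0271i)·(+0.0100+0.3478i)  (+0.0022+0.0016i)·(-0.1091+0.0063i)
Y_2^1(R⁻¹ n̂) = +0.371429+0.023549i

Re=0.3714 Im=0.0235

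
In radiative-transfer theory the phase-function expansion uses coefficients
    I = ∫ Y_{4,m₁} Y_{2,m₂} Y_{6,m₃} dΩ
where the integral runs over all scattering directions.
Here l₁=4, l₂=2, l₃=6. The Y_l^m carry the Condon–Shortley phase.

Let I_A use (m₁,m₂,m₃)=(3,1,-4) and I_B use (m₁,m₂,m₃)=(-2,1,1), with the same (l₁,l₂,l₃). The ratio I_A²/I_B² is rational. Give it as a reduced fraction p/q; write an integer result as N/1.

24/7

Shared (l₁,l₂,l₃)=(4,2,6): N and (l;000)² cancel in I_A²/I_B².
A: Δ = 0!·8!·4!/13! = 1/6435; Racah Σ t=0..0: t=0:+1/30240 = 1/30240; ⇒ 3j(4 2 6; 3 1 -4)² = 16/429, sgn +1
B: Δ = 0!·8!·4!/13! = 1/6435; Racah Σ t=0..0: t=0:+1/8640 = 1/8640; ⇒ 3j(4 2 6; -2 1 1)² = 14/1287, sgn -1
I_A²/I_B² = (16/429)/(14/1287) = 24/7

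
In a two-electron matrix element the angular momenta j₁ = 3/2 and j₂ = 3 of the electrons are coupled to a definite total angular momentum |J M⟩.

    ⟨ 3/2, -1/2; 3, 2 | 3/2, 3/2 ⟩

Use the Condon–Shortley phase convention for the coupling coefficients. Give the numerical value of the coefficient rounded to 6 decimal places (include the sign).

+√(2/7) = +0.534522

j₁+j₂−J=3  J+j₁−j₂=0  J−j₁+j₂=3  j₁+j₂+J+1=7
(j₁±m₁, j₂±m₂, J±M) = (1,2,5,1,3,0)
P² = 288/7
sum k=2..2:
  [2] +1/12 = 1/12
S = 1/12
C² = P²·S² = 2/7 ; C = +0.534522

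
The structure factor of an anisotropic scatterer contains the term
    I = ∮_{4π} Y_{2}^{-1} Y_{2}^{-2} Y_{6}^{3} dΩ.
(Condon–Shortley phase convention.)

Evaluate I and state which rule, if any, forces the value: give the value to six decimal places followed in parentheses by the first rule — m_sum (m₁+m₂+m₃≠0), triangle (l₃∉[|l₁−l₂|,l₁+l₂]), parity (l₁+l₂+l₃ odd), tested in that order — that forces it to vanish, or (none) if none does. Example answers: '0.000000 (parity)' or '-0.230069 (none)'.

triangle: need 0≤l₃≤4, have 6; I=0

0.000000 (triangle)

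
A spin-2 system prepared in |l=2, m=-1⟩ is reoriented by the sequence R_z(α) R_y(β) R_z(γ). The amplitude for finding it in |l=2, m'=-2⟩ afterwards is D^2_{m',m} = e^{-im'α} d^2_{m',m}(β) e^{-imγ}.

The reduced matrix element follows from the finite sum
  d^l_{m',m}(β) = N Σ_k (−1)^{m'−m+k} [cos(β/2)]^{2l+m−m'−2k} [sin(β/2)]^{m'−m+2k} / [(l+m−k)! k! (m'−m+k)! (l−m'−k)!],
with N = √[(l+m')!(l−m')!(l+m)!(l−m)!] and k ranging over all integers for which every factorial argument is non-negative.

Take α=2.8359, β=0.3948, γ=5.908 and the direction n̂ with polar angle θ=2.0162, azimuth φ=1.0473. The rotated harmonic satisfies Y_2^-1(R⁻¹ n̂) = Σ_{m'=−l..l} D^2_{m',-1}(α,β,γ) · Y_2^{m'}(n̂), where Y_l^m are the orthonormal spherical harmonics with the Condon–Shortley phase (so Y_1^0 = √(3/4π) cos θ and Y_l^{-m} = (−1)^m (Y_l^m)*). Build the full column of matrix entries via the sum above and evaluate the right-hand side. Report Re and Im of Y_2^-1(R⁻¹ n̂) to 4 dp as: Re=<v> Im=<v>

Need the full column D^2_{m',-1} for m'=−2..2 at α=2.8359, β=0.3948, γ=5.9080.
cos(β/2)=0.980580, sin(β/2)=0.196120
d^2_{-2,-1}: single k=1 term ⇒ +0.369830;  D = +0.203981-0.308490i
d^2_{-1,-1}: k∈[0..1] ⇒ +0.924553 -0.110951 = +0.813601;  D = -0.632185+0.512142i
d^2_{0,-1}: k∈[0..1] ⇒ -0.452947 +0.018119 = -0.434828;  D = -0.404582+0.159341i
d^2_{1,-1}: k∈[0..1] ⇒ +0.110951 -0.001479 = +0.109472;  D = -0.109208+0.007601i
d^2_{2,-1}: single k=0 term ⇒ -0.014794;  D = -0.014383-0.003462i
Y_2^{m'}(θ=2.0162,φ=1.0473) and Σ D·Y over m':
  (+0.2040-0.3085i)·(-0.1573-0.2724i)  (-0.6322+0.5121i)·(-0.1502+0.2601i)  (-0.4046+0.1593i)·(-0.1398+0.0000i)  (-0.1092+0.0076i)·(+0.1502+0.2601i)  (-0.0144-0.0035i)·(-0.1573+0.2724i)
Y_2^-1(R⁻¹ n̂) = -0.113048-0.301290i

Re=-0.1130 Im=-0.3013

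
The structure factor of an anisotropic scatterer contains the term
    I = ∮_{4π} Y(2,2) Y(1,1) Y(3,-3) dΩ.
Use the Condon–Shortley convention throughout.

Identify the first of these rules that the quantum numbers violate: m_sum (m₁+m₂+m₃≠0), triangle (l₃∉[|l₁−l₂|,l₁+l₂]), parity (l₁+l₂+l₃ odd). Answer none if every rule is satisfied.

azimuthal sum: 2 + 1 − 3 = 0  ✓
1 ≤ 3 ≤ 3 (triangle on l)  ✓
L = 2 + 1 + 3 = 6 (even)  ✓

none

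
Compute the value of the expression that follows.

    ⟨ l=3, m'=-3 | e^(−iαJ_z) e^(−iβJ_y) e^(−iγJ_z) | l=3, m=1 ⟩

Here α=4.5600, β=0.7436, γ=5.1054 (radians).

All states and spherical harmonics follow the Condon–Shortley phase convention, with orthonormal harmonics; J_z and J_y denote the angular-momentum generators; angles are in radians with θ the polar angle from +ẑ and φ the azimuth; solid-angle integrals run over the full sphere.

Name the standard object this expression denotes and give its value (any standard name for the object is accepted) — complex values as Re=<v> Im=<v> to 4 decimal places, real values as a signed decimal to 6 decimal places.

This is a Wigner D-matrix element — the rotation-matrix element ⟨l m'| R(α,β,γ) |l m⟩ in the angular-momentum basis.
Split into d^3_{-3,1}(β=0.7436) × two z-phases.
With c≡cos(β/2)=0.931675 and s≡sin(β/2)=0.363293, N=[1·720·24·2]^{1/2}=185.903201
Admissible k: 4..4 (factorial args all ≥0)
  k=4: (−1)^0·185.9032/(48)·0.9317^2·0.3633^4 = +0.058560
d^3_{-3,1}(0.7436) = +0.058560
D = (+0.441408+0.897307i)·(+0.058560)·(+0.382972+0.923760i) = -0.038641+0.044002i

Wigner D-matrix element, Re=-0.0386 Im=0.0440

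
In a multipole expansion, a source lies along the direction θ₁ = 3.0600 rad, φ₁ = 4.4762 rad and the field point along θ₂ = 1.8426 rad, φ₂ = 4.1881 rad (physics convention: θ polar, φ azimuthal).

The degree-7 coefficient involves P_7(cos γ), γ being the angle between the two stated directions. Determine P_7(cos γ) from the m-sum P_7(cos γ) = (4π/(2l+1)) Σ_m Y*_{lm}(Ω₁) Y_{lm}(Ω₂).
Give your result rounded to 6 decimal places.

Expand P_7 via completeness: Σ_{m} conj(Y_{7,m}) at Ω₁ times Y_{7,m} at Ω₂ —
  m=-7: (0.00000 - 0.00000j) × (-0.19404 + 0.33236j) = -0.00000 + 0.00000j  (running Σ = -0.00000 + 0.00000j)
  m=-6: (0.00000 - 0.00000j) × (-0.40133 - 0.00166j) = -0.00000 + 0.00000j  (running Σ = -0.00000 + 0.00000j)
  m=-5: (-0.00001 - 0.00001j) × (0.00953 + 0.01664j) = -0.00000 - 0.00000j  (running Σ = -0.00000 - 0.00000j)
  m=-4: (-0.00019 + 0.00026j) × (-0.17582 + 0.30260j) = -0.00005 - 0.00010j  (running Σ = -0.00005 - 0.00010j)
  m=-3: (0.00306 + 0.00357j) × (-0.10029 - 0.00021j) = -0.00031 - 0.00036j  (running Σ = -0.00035 - 0.00046j)
  m=-2: (0.04320 - 0.02207j) × (0.15193 + 0.26399j) = 0.01239 + 0.00805j  (running Σ = 0.01204 + 0.00759j)
  m=-1: (-0.07451 - 0.30958j) × (-0.07144 + 0.12354j) = 0.04357 + 0.01291j  (running Σ = 0.05561 + 0.02050j)
  m=0: (-0.99304 + 0.00000j) × (0.28847 + 0.00000j) = -0.28646 + 0.00000j  (running Σ = -0.23085 + 0.02050j)
  m=1: (0.07451 - 0.30958j) × (0.07144 + 0.12354j) = 0.04357 - 0.01291j  (running Σ = -0.18728 + 0.00759j)
  m=2: (0.04320 + 0.02207j) × (0.15193 - 0.26399j) = 0.01239 - 0.00805j  (running Σ = -0.17489 - 0.00046j)
  m=3: (-0.00306 + 0.00357j) × (0.10029 - 0.00021j) = -0.00031 + 0.00036j  (running Σ = -0.17520 - 0.00010j)
  m=4: (-0.00019 - 0.00026j) × (-0.17582 - 0.30260j) = -0.00005 + 0.00010j  (running Σ = -0.17524 - 0.00000j)
  m=5: (0.00001 - 0.00001j) × (-0.00953 + 0.01664j) = -0.00000 + 0.00000j  (running Σ = -0.17524 + 0.00000j)
  m=6: (0.00000 + 0.00000j) × (-0.40133 + 0.00166j) = -0.00000 - 0.00000j  (running Σ = -0.17524 + 0.00000j)
  m=7: (-0.00000 - 0.00000j) × (0.19404 + 0.33236j) = -0.00000 - 0.00000j  (running Σ = -0.17524 - 0.00000j)
Accumulated sum -0.17524 - 0.00000j; after 4π/(2l+1) scaling, -0.14681 - 0.00000j ⇒ P_7 = -0.146813

-0.146813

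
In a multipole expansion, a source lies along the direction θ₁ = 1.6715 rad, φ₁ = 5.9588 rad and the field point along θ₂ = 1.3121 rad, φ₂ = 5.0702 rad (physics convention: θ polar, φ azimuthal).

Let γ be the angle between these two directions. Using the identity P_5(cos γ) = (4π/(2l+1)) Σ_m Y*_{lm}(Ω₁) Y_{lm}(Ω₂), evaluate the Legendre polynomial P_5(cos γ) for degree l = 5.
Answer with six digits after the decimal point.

-0.104630

Summing Y*_{l m}(θ₁,φ₁)·Y_{l m}(θ₂,φ₂) over m ∈ [−5, 5]; prefactor 4π/(2·5+1) = 1.142397:
  term(m=-5) = -0.04719 - 0.17093j   from Y*(Ω₁)=-0.02313 - 0.45190j, Y(Ω₂)=0.38258 - 0.08485j
  term(m=-4) = 0.04343 + 0.01902j   from Y*(Ω₁)=-0.03902 + 0.13922j, Y(Ω₂)=0.04562 - 0.32475j
  term(m=-3) = -0.03537 + 0.01822j   from Y*(Ω₁)=-0.17428 + 0.25603j, Y(Ω₂)=0.11289 + 0.06129j
  term(m=-2) = 0.01091 - 0.05213j   from Y*(Ω₁)=0.13032 - 0.09882j, Y(Ω₂)=0.24575 - 0.21364j
  term(m=-1) = 0.00930 + 0.01145j   from Y*(Ω₁)=0.25995 - 0.08741j, Y(Ω₂)=0.01884 + 0.05038j
  term(m=+0) = -0.05376 + 0.00000j   from Y*(Ω₁)=-0.16812 + 0.00000j, Y(Ω₂)=0.31979 + 0.00000j
  term(m=+1) = 0.00930 - 0.01145j   from Y*(Ω₁)=-0.25995 - 0.08741j, Y(Ω₂)=-0.01884 + 0.05038j
  term(m=+2) = 0.01091 + 0.05213j   from Y*(Ω₁)=0.13032 + 0.09882j, Y(Ω₂)=0.24575 + 0.21364j
  term(m=+3) = -0.03537 - 0.01822j   from Y*(Ω₁)=0.17428 + 0.25603j, Y(Ω₂)=-0.11289 + 0.06129j
  term(m=+4) = 0.04343 - 0.01902j   from Y*(Ω₁)=-0.03902 - 0.13922j, Y(Ω₂)=0.04562 + 0.32475j
  term(m=+5) = -0.04719 + 0.17093j   from Y*(Ω₁)=0.02313 - 0.45190j, Y(Ω₂)=-0.38258 - 0.08485j
Total Σ_m = -0.09159 - 0.00000j. Multiply by 1.142397: -0.10463 - 0.00000j. P_5(cos γ) = -0.104630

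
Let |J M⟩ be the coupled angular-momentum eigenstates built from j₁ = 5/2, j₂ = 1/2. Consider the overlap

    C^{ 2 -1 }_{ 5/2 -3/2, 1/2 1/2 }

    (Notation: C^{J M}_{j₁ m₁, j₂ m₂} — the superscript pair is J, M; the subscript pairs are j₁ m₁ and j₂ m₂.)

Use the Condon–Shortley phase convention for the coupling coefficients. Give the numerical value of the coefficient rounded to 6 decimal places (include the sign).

-0.816497  (= −√(2/3))

√[5·1!4!0!/6! · 1!4!1!0!1!3!] = √(24)
  +(−1)^1/∏(1,0,3,0,1,0)! = -1/6  (running -1/6)
⟨..|..⟩ = √(24)·(-1/6) = -0.816497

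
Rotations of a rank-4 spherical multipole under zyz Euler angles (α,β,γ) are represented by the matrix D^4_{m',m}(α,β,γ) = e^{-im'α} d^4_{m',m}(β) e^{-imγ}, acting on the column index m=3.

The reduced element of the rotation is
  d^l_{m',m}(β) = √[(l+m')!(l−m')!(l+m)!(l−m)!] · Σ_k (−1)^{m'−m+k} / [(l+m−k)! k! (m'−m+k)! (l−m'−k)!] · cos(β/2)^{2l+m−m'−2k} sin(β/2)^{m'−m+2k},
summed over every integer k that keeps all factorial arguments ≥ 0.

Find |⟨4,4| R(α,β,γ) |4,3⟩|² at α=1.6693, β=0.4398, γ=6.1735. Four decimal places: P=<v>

First d^4_{4,3}(β=0.4398), then the phase factors e^{-i(4)α} and e^{-i(3)γ}:
c=cos(0.439800/2)=0.975919, s=sin(0.439800/2)=0.218132; N=√[40320·1·5040·1]=14255.272709
k∈{0} keeps every argument non-negative
  k=0: (−1)^1·14255.2727/(5040)·0.9759^7·0.2181^1 = -0.520190
d^4_{4,3}(0.4398) = -0.520190
|D^4_{4,3}|² = |d^4_{4,3}(β)|² = (-0.520190)² = 0.270597 (the z-rotation phases have unit modulus)

P=0.2706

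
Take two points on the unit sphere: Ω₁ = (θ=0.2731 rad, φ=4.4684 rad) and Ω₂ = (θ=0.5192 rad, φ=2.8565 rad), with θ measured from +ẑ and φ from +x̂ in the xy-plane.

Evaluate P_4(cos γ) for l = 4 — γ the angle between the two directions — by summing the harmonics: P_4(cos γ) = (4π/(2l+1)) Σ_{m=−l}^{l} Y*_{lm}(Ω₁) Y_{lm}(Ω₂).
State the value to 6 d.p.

Expand P_4 via completeness: Σ_{m} conj(Y_{4,m}) at Ω₁ times Y_{4,m} at Ω₂ —
  [-4]  conj(Y_{4,-4})(Ω₁) = 0.00131 - 0.00194j ; Y_{4,-4}(Ω₂) = 0.01119 + 0.02438j ; Δ = 0.00006 + 0.00001j
  [-3]  conj(Y_{4,-3})(Ω₁) = 0.01581 + 0.01759j ; Y_{4,-3}(Ω₂) = -0.08709 - 0.10020j ; Δ = 0.00039 - 0.00312j
  [-2]  conj(Y_{4,-2})(Ω₁) = -0.11803 + 0.06265j ; Y_{4,-2}(Ω₂) = 0.29650 + 0.19012j ; Δ = -0.04691 - 0.00386j
  [-1]  conj(Y_{4,-1})(Ω₁) = -0.10362 - 0.41621j ; Y_{4,-1}(Ω₂) = -0.44525 - 0.13049j ; Δ = -0.00818 + 0.19884j
  [+0]  conj(Y_{4,0})(Ω₁) = 0.55805 + 0.00000j ; Y_{4,0}(Ω₂) = 0.02893 + 0.00000j ; Δ = 0.01615 + 0.00000j
  [+1]  conj(Y_{4,1})(Ω₁) = 0.10362 - 0.41621j ; Y_{4,1}(Ω₂) = 0.44525 - 0.13049j ; Δ = -0.00818 - 0.19884j
  [+2]  conj(Y_{4,2})(Ω₁) = -0.11803 - 0.06265j ; Y_{4,2}(Ω₂) = 0.29650 - 0.19012j ; Δ = -0.04691 + 0.00386j
  [+3]  conj(Y_{4,3})(Ω₁) = -0.01581 + 0.01759j ; Y_{4,3}(Ω₂) = 0.08709 - 0.10020j ; Δ = 0.00039 + 0.00312j
  [+4]  conj(Y_{4,4})(Ω₁) = 0.00131 + 0.00194j ; Y_{4,4}(Ω₂) = 0.01119 - 0.02438j ; Δ = 0.00006 - 0.00001j
Σ over m = -0.09312 - 0.00000j; ×(4π/9) → -0.13003 - 0.00000j. Real part: -0.130026

-0.130026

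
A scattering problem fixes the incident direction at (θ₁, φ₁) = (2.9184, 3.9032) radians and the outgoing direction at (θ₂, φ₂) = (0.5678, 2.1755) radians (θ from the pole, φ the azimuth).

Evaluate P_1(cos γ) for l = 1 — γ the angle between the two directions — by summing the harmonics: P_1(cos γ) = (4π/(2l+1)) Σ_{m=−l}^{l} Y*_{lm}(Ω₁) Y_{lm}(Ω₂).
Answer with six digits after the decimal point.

-0.840774

Term-by-term m-sum for l=1 (normalisation 4π/3 = 4.188790):
  m=-1: (-0.055346-0.052773i) × (-0.105630-0.152852i) = -0.002220+0.014034i  (running Σ = -0.002220+0.014034i)
  m=0: (-0.476483-0.000000i) × (+0.411934+0.000000i) = -0.196280-0.000000i  (running Σ = -0.198500+0.014034i)
  m=1: (+0.055346-0.052773i) × (+0.105630-0.152852i) = -0.002220-0.014034i  (running Σ = -0.200720+0.000000i)
Total Σ_m = -0.200720+0.000000i. Multiply by 4.188790: -0.840774+0.000000i. P_1(cos γ) = -0.840774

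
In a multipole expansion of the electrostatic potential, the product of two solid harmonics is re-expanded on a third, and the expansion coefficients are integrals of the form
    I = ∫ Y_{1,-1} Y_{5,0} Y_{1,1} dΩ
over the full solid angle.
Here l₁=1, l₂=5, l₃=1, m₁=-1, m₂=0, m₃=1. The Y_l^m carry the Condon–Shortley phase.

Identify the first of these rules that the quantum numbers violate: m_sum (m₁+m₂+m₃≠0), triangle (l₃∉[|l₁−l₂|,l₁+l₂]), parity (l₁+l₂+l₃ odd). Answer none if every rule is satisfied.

Σmᵢ = 0  ✓
l₃∈[|l₁−l₂|,l₁+l₂]=[4,6] required, l₃=1 fails  ✗
Σlᵢ = 7 ⇒ odd

triangle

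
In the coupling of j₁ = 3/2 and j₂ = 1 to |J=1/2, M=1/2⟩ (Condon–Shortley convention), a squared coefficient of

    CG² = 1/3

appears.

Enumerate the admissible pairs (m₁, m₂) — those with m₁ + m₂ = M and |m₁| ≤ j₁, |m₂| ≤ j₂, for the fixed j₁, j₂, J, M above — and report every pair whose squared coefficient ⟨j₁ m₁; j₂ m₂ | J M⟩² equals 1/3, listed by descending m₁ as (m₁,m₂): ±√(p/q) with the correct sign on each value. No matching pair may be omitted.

Admissible pairs with m₁+m₂ = M = 1/2: (-1/2,1), (1/2,0), (3/2,-1)
  (m₁,m₂)=(3/2,-1): CG² = 1/2, CG = +√(1/2)
  (m₁,m₂)=(1/2,0): CG² = 1/3, CG = −√(1/3)   ← matches the target
  (m₁,m₂)=(-1/2,1): CG² = 1/6, CG = +√(1/6)
Pairs with CG² = 1/3: (1/2,0): −√(1/3)

(1/2,0): −√(1/3)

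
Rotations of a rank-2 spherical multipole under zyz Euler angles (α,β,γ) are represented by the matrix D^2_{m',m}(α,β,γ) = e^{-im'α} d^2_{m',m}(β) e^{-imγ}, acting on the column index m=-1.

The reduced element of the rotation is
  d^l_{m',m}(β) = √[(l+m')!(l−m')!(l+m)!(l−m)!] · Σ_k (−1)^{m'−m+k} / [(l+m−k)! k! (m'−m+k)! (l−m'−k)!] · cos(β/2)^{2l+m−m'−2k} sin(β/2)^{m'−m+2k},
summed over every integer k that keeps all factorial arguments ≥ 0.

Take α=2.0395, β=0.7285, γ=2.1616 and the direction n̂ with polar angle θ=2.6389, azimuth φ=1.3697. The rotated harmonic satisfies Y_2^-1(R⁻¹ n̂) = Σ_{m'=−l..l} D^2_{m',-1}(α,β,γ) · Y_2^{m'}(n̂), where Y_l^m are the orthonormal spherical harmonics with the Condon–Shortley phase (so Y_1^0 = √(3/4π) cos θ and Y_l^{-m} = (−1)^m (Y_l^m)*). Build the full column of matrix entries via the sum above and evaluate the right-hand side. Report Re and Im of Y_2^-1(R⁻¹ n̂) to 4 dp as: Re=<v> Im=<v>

Need the full column D^2_{m',-1} for m'=−2..2 at α=2.0395, β=0.7285, γ=2.1616.
cos(β/2)=0.934391, sin(β/2)=0.356249
d^2_{-2,-1}: single k=1 term ⇒ +0.581259;  D = +0.580732-0.024746i
d^2_{-1,-1}: k∈[0..1] ⇒ +0.762281 -0.332418 = +0.429862;  D = -0.210332-0.374889i
d^2_{0,-1}: k∈[0..1] ⇒ -0.711893 +0.103482 = -0.608412;  D = +0.338903-0.505282i
d^2_{1,-1}: k∈[0..1] ⇒ +0.332418 -0.016107 = +0.316311;  D = +0.313957+0.038526i
d^2_{2,-1}: single k=0 term ⇒ -0.084493;  D = +0.028703+0.079468i
Y_2^{m'}(θ=2.6389,φ=1.3697) and Σ D·Y over m':
  (+0.5807-0.0247i)·(-0.0825-0.0351i)  (-0.2103-0.3749i)·(-0.0651+0.3196i)  (+0.3389-0.5053i)·(+0.4112+0.0000i)  (+0.3140+0.0385i)·(+0.0651+0.3196i)  (+0.0287+0.0795i)·(-0.0825+0.0351i)
Y_2^-1(R⁻¹ n̂) = +0.227056-0.171590i

Re=0.2271 Im=-0.1716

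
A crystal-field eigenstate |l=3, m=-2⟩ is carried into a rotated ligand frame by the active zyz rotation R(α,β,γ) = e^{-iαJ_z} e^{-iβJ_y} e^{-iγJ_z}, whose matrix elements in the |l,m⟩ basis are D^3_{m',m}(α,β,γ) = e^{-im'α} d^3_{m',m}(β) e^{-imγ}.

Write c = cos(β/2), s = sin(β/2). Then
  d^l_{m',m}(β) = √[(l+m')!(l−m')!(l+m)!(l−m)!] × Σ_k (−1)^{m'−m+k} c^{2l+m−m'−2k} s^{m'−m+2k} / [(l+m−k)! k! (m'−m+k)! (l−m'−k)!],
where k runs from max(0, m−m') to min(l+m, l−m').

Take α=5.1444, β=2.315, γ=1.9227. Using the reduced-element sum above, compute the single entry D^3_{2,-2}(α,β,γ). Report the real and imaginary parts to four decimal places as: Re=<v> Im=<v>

Re=-0.0223 Im=0.0036

Split into d^3_{2,-2}(β=2.3150) × two z-phases.
Half-angle: c=0.401630, s=0.915802. N=√(120·1·1·120)=120.000000
k∈{0,1} keeps every argument non-negative
  k=0: (−1)^4·120.0000/(24)·0.4016^2·0.9158^4 = +0.567321
  k=1: (−1)^5·120.0000/(120)·0.4016^0·0.9158^6 = -0.589942
d^3_{2,-2}(2.3150) = +0.567321 -0.589942 = -0.022621
Attach z-rotation phases: D = e^{-i(2)(5.1444)}·(-0.022621)·e^{-i(-2)(1.9227)} = -0.022331+0.003609i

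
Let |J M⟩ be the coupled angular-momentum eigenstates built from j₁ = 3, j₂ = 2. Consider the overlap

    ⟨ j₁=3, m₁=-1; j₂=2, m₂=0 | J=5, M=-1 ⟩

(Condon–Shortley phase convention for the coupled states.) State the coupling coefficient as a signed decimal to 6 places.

+√(3/7) ≈ +0.654654

√[11·0!6!4!/11! · 2!4!2!2!4!6!] = √(110592/7)
  +(−1)^0/∏(0,0,4,2,2,2)! = 1/192  (running 1/192)
⟨..|..⟩ = √(110592/7)·(1/192) = +0.654654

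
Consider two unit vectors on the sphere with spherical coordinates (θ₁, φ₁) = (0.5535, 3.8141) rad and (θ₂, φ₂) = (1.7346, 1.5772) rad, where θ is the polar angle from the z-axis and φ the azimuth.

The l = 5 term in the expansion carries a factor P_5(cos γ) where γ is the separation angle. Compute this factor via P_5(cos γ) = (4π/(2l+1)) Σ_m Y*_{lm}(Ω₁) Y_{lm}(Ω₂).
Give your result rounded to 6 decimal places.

-0.174536

Term-by-term m-sum for l=5 (normalisation 4π/11 = 1.142397):
  m=-5: Y*=+0.018177+0.004083i  Y=-0.013890-0.433666i  product +0.001518-0.007939i
  m=-4: Y*=-0.085780+0.041602i  Y=-0.226709+0.005808i  product +0.019206-0.009930i
  m=-3: Y*=+0.119683-0.249847i  Y=-0.004855-0.252675i  product -0.063711-0.029028i
  m=-2: Y*=+0.104439+0.454679i  Y=-0.247538+0.003170i  product -0.027294-0.112219i
  m=-1: Y*=-0.245802-0.195743i  Y=-0.001300-0.203040i  product -0.039424+0.050162i
  m=+0: Y*=-0.265021-0.000000i  Y=-0.251419+0.000000i  product +0.066631+0.000000i
  m=+1: Y*=+0.245802-0.195743i  Y=+0.001300-0.203040i  product -0.039424-0.050162i
  m=+2: Y*=+0.104439-0.454679i  Y=-0.247538-0.003170i  product -0.027294+0.112219i
  m=+3: Y*=-0.119683-0.249847i  Y=+0.004855-0.252675i  product -0.063711+0.029028i
  m=+4: Y*=-0.085780-0.041602i  Y=-0.226709-0.005808i  product +0.019206+0.009930i
  m=+5: Y*=-0.018177+0.004083i  Y=+0.013890-0.433666i  product +0.001518+0.007939i
Accumulated sum -0.152780-0.000000i; after 4π/(2l+1) scaling, -0.174536-0.000000i ⇒ P_5 = -0.174536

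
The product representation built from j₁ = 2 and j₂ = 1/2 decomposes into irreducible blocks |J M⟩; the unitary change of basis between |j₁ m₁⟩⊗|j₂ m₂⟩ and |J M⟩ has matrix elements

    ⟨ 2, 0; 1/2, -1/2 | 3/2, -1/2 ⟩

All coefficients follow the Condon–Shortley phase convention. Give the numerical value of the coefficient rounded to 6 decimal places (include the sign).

triangle: 1!×3!×0!/5! = 6/120
(j±m)!: 2!×2!×0!×1!×1!×2! = 8
prefactor² = (2J+1)×Δ×N² = 8/5
  k=0: +1/(0!×1!×2!×0!×1!×0!) = 1/2
Σ = 1/2  ⇒  CG² = 8/5×(1/2)² = 2/5
CG = +√(2/5) = +0.632456

+0.632456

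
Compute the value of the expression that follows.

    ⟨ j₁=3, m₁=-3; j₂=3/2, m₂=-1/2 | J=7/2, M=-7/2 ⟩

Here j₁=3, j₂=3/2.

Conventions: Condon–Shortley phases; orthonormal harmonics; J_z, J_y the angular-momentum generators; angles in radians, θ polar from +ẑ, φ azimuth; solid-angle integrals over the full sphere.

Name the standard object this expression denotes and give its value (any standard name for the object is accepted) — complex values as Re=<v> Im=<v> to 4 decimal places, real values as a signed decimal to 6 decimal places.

Clebsch–Gordan coefficient, −√(2/3) ≈ -0.816497

This is a Clebsch–Gordan (vector-coupling) coefficient.
j₁+j₂−J=1  J+j₁−j₂=5  J−j₁+j₂=2  j₁+j₂+J+1=9
(j₁±m₁, j₂±m₂, J±M) = (0,6,1,2,0,7)
P² = 38400
sum k=1..1:
  [1] −1/240 = -1/240
S = -1/240
C² = P²·S² = 2/3 ; C = -0.816497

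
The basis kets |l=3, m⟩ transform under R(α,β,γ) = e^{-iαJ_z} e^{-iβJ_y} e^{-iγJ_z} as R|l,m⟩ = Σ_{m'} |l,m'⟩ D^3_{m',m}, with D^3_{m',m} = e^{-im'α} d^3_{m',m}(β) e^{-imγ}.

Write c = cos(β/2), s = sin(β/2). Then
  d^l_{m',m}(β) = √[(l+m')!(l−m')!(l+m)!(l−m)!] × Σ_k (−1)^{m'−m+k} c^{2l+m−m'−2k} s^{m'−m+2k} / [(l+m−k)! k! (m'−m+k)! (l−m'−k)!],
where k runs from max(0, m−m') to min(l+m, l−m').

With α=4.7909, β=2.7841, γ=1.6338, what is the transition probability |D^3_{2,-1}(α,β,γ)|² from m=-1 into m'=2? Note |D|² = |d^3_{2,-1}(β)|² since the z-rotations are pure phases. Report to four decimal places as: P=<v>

P=0.2352

First d^3_{2,-1}(β=2.7841), then the phase factors e^{-i(2)α} and e^{-i(-1)γ}:
Half-angle: c=0.177796, s=0.984067. N=√(120·1·2·24)=75.894664
k∈{0,1} keeps every argument non-negative
  k=0: (−1)^3·75.8947/(12)·0.1778^3·0.9841^3 = -0.033874
  k=1: (−1)^4·75.8947/(24)·0.1778^1·0.9841^5 = +0.518855
d^3_{2,-1}(2.7841) = -0.033874 +0.518855 = +0.484981
|D^3_{2,-1}|² = |d^3_{2,-1}(β)|² = (+0.484981)² = 0.235206 (the z-rotation phases have unit modulus)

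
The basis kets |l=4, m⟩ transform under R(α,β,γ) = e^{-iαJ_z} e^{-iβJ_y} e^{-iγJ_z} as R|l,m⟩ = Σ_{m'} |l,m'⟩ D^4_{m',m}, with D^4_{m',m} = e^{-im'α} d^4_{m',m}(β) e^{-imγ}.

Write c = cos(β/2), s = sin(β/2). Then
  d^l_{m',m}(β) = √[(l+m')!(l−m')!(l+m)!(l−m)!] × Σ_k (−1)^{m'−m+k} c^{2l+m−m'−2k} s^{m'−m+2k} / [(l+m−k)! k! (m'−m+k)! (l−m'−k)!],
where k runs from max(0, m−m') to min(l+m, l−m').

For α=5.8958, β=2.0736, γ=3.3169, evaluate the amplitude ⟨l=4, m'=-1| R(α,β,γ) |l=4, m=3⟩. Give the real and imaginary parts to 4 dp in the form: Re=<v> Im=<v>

First d^4_{-1,3}(β=2.0736), then the phase factors e^{-i(-1)α} and e^{-i(3)γ}:
With c≡cos(β/2)=0.508977 and s≡sin(β/2)=0.860780, N=[6·120·5040·1]^{1/2}=1904.940944
k∈{4,5} keeps every argument non-negative
  k=4: (−1)^0·1904.9409/(144)·0.5090^4·0.8608^4 = +0.487395
  k=5: (−1)^1·1904.9409/(240)·0.5090^2·0.8608^6 = -0.836411
d^4_{-1,3}(2.0736) = +0.487395 -0.836411 = -0.349016
Attach z-rotation phases: D = e^{-i(-1)(5.8958)}·(-0.349016)·e^{-i(3)(3.3169)} = +0.213295-0.276256i

Re=0.2133 Im=-0.2763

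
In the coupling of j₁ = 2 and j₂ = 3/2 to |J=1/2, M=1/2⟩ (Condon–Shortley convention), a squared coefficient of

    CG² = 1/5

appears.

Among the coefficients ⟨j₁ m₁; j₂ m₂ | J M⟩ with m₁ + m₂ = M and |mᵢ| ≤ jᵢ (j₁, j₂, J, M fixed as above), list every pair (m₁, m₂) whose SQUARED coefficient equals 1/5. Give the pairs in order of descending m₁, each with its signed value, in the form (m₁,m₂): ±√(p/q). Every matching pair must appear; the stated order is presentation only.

(0,1/2): +√(1/5)

Admissible pairs with m₁+m₂ = M = 1/2: (-1,3/2), (0,1/2), (1,-1/2), (2,-3/2)
  (m₁,m₂)=(2,-3/2): CG² = 2/5, CG = +√(2/5)
  (m₁,m₂)=(1,-1/2): CG² = 3/10, CG = −√(3/10)
  (m₁,m₂)=(0,1/2): CG² = 1/5, CG = +√(1/5)   ← matches the target
  (m₁,m₂)=(-1,3/2): CG² = 1/10, CG = −√(1/10)
Pairs with CG² = 1/5: (0,1/2): +√(1/5)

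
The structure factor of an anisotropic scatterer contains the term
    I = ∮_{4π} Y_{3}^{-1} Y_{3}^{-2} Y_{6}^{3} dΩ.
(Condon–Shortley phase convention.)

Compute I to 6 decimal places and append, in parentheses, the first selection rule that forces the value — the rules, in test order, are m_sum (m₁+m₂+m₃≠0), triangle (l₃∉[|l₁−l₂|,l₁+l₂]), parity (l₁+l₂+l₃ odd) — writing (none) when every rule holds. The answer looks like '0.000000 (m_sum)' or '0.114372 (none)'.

-0.230476 (none)

m-sum 0 ✓  L=12 even ✓  0≤6≤6 ✓
Π(2lᵢ+1) = 7×7×13 = 637
triangle coeff Δ(3,3,6) = 1/12012
Σ_t [0,0]: t=0:+1/1296 = 1/1296
(3j)²=100/3003 [(3 3 6; 0 0 0)], sign=+1
Σ_t [0,0]: t=0:+1/5760 = 1/5760
(3j)²=9/286 [(3 3 6; -1 -2 3)], sign=-1
⇒ 4πI² = 1050/1573
I = (-1)√(1050/1573/(4π)) = -0.23047581
No selection rule forces the value: the integral is nonzero (none).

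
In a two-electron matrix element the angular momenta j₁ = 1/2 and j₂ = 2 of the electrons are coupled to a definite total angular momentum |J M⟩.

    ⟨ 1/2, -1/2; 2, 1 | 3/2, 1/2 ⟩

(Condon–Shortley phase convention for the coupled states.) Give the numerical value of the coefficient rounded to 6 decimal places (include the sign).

triangle: 1!·0!·3!/5! = 6/120
(j±m)!: 0!·1!·3!·1!·2!·1! = 12
prefactor² = (2J+1)·Δ·N² = 12/5
  k=1: −1/(1!·0!·0!·2!·0!·1!) = -1/2
Σ = -1/2  ⇒  CG² = 12/5·(-1/2)² = 3/5
CG = −√(3/5) = -0.774597

-0.774597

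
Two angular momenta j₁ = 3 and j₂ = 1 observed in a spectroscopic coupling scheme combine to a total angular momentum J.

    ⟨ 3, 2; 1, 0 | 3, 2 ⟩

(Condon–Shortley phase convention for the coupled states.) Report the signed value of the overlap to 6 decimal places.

+√(1/3) ≈ +0.577350

√[7·1!5!1!/8! · 5!1!1!1!5!1!] = √(300)
  +(−1)^0/∏(0,1,1,1,4,0)! = 1/24  (running 1/24)
  +(−1)^1/∏(1,0,0,0,5,1)! = -1/120  (running 1/30)
⟨..|..⟩ = √(300)·(1/30) = +0.577350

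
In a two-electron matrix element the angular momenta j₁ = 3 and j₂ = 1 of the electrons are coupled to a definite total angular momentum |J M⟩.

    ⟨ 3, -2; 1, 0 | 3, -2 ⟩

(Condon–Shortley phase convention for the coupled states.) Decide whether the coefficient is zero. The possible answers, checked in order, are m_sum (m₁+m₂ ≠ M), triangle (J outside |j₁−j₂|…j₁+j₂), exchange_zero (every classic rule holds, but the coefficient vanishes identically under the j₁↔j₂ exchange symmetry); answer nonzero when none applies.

nonzero

m-sum: m₁+m₂ = -2+0 = -2, M = -2  ✓
triangle: |j₁−j₂| = 2 ≤ J = 3 ≤ j₁+j₂ = 4  ✓
exchange: j₁≠j₂ or m₁≠m₂ — the exchange symmetry imposes no constraint here
value check: CG = −√(1/3) = -0.577350 ≠ 0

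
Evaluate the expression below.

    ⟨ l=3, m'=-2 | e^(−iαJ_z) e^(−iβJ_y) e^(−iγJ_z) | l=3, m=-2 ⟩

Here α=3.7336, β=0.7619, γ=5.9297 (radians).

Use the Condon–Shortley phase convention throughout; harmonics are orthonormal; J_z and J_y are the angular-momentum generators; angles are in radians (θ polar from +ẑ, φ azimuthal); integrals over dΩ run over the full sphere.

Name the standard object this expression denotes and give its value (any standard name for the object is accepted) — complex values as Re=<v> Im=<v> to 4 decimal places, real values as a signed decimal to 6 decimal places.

This is a Wigner D-matrix element — the rotation-matrix element ⟨l m'| R(α,β,γ) |l m⟩ in the angular-momentum basis.
First d^3_{-2,-2}(β=0.7619), then the phase factors e^{-i(-2)α} and e^{-i(-2)γ}:
Half-angle: c=0.928312, s=0.371803. N=√(1·120·1·120)=120.000000
k: max(0,(-2)−(-2))=0 … min(3+(-2),3−(-2))=1
  k=0: (−1)^0·120.0000/(120)·0.9283^6·0.3718^0 = +0.639975
  k=1: (−1)^1·120.0000/(24)·0.9283^4·0.3718^2 = -0.513299
d^3_{-2,-2}(0.7619) = +0.639975 -0.513299 = +0.126677
D = (+0.377210+0.926128i)·(+0.126677)·(+0.760333-0.649533i) = +0.112534+0.058164i

Wigner D-matrix element, Re=0.1125 Im=0.0582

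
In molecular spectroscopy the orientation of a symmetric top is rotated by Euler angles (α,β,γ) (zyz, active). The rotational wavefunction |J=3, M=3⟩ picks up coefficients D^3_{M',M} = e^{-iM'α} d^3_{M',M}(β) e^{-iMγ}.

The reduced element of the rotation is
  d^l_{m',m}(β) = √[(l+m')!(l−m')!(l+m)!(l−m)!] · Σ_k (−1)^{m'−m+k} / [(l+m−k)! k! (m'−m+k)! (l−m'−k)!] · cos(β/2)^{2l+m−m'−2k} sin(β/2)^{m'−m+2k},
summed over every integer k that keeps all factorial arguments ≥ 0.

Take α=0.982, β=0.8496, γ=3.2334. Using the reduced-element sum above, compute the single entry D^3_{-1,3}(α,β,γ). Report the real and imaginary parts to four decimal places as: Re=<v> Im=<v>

First d^3_{-1,3}(β=0.8496), then the phase factors e^{-i(-1)α} and e^{-i(3)γ}:
With c≡cos(β/2)=0.911121 and s≡sin(β/2)=0.412139, N=[2·24·720·1]^{1/2}=185.903201
The bounds max(0,m−m')=4 and min(l+m,l−m')=4 give 1 term
  k=4: (−1)^0·185.9032/(48)·0.9111^2·0.4121^4 = +0.092762
d^3_{-1,3}(0.8496) = +0.092762
D = (+0.555360+0.831610i)·(+0.092762)·(-0.962311+0.271953i) = -0.070554-0.060224i

Re=-0.0706 Im=-0.0602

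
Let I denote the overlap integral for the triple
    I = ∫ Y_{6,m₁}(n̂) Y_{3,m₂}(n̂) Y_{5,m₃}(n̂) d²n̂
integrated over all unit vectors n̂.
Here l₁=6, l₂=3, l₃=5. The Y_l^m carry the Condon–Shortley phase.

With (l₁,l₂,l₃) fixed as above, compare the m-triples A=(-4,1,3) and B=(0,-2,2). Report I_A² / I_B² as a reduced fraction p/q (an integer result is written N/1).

Shared (l₁,l₂,l₃)=(6,3,5): N and (l;000)² cancel in I_A²/I_B².
A: Δ = 4!·8!·2!/15! = 1/675675; Racah Σ t=2..4: t=2:+1/322560 t=3:−1/30240 t=4:+1/69120 = -1/64512; ⇒ 3j(6 3 5; -4 1 3)² = 10/1001, sgn -1
B: Δ = 4!·8!·2!/15! = 1/675675; Racah Σ t=0..1: t=0:+1/34560 t=1:−1/8640 = -1/11520; ⇒ 3j(6 3 5; 0 -2 2)² = 3/143, sgn +1
I_A²/I_B² = (10/1001)/(3/143) = 10/21

10/21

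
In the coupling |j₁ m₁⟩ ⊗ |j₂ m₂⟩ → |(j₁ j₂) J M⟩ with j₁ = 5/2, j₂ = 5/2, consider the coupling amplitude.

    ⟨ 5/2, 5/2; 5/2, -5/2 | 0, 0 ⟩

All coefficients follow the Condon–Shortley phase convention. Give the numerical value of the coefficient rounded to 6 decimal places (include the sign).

+√(1/6) ≈ +0.408248

triangle: 5!·0!·0!/6! = 120/720
(j±m)!: 5!·0!·0!·5!·0!·0! = 14400
prefactor² = (2J+1)·Δ·N² = 2400
  k=0: +1/(0!·5!·0!·0!·0!·0!) = 1/120
Σ = 1/120  ⇒  CG² = 2400·(1/120)² = 1/6
CG = +√(1/6) = +0.408248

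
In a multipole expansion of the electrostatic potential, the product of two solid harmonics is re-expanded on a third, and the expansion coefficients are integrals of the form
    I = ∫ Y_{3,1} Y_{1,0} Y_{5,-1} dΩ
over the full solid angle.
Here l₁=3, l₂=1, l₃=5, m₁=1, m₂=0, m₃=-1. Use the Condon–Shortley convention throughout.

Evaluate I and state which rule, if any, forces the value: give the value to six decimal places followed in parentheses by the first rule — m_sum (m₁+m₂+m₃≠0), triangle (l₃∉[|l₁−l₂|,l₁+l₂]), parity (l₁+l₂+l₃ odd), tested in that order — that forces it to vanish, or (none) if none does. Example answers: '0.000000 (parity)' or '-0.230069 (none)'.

l₃=5 ∉ [2,4] — triangle fails ⇒ I = 0

0.000000 (triangle)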